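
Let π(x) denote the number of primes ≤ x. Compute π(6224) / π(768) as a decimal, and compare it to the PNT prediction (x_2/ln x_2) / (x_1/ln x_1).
π(6224)/π(768) = 810/135 ≈ 6.0000;  PNT prediction ≈ 6.1632.

π(768) = 135 and π(6224) = 810, so π(6224)/π(768) ≈ 6.0000. The PNT-predicted ratio is (6224/ln(6224)) / (768/ln(768)) ≈ 6.1632. The two agree to within a few percent, as expected.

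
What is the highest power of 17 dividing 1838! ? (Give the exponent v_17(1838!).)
v_17(1838!) = 114

Legendre's formula: v_p(n!) = Σ_{k ≥ 1} ⌊n / p^k⌋. For p = 17, n = 1838, the terms are:
  ⌊1838/17^1⌋ = ⌊1838/17⌋ = 108
  ⌊1838/17^2⌋ = ⌊1838/289⌋ = 6
(the next term ⌊1838/17^3⌋ = 0, terminating the sum). Summing: v_17(1838!) = 108 + 6 = 114.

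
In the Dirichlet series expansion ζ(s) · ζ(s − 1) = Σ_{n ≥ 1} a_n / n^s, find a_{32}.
σ(32) = 63

In the product (Σ m^0/m^s)(Σ k / k^s) = Σ (Σ_{d | n} d) / n^s, the coefficient of 1/n^s is σ(n) = Σ_{d | n} d. For n = 32, divisors are [1, 2, 4, 8, 16, 32]; summing: σ(32) = 63.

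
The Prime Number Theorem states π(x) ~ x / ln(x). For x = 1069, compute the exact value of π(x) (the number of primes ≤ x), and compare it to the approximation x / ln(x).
π(1069) = 180;  x/ln(x) ≈ 153.27;  relative error ≈ 14.85%.

Directly count primes up to 1069: π(1069) = 180. The PNT approximation gives 1069/ln(1069) ≈ 1069/6.97448 ≈ 153.27. Relative error (π(x) − x/ln(x)) / π(x) ≈ 14.85%; the approximation is known to undercount slightly (Li(x) is a better estimate).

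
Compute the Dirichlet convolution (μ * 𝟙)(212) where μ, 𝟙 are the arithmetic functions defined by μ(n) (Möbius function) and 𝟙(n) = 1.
(μ * 𝟙)(212) = 0

Divisors of 212: [1, 2, 4, 53, 106, 212]. For each d | 212:
  d = 1: μ(1) · 𝟙(212/1) = 1 · 1 = 1
  d = 2: μ(2) · 𝟙(212/2) = -1 · 1 = -1
  d = 4: μ(4) · 𝟙(212/4) = 0 · 1 = 0
  d = 53: μ(53) · 𝟙(212/53) = -1 · 1 = -1
  d = 106: μ(106) · 𝟙(212/106) = 1 · 1 = 1
  d = 212: μ(212) · 𝟙(212/212) = 0 · 1 = 0
Summing: (μ * 𝟙)(212) = 1 + -1 + 0 + -1 + 1 + 0 = 0.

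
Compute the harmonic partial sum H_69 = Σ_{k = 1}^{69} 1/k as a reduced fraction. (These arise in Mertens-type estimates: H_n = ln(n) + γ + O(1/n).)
H_69 = 42409610330030873613929048033/8801320137209899102584580800

Direct summation: H_69 = 1 + 1/2 + ... + 1/69. The least common denominator is lcm(1, ..., 69) = 79211881234889091923261227200; over this denominator the numerator is 79211881234889091923261227200 + 39605940617444545961630613600 + 26403960411629697307753742400 + 19802970308722272980815306800 + 15842376246977818384652245440 + 13201980205814848653876871200 + 11315983033555584560465889600 + 9901485154361136490407653400 + 8801320137209899102584580800 + 7921188123488909192326122720 + 7201080112262644720296475200 + 6600990102907424326938435600 + 6093221633453007071020094400 + 5657991516777792280232944800 + 5280792082325939461550748480 + 4950742577180568245203826700 + 4659522425581711289603601600 + 4400660068604949551292290400 + 4169046380783636417013748800 + 3960594061744454596163061360 + 3771994344518528186821963200 + 3600540056131322360148237600 + 3443994836299525735793966400 + 3300495051453712163469217800 + 3168475249395563676930449088 + 3046610816726503535510047200 + 2933773379069966367528193600 + 2828995758388896140116472400 + 2731444180513416962871076800 + 2640396041162969730775374240 + 2555221975319002965266491200 + 2475371288590284122601913350 + 2400360037420881573432158400 + 2329761212790855644801800800 + 2263196606711116912093177920 + 2200330034302474775646145200 + 2140861654997002484412465600 + 2084523190391818208506874400 + 2031073877817669023673364800 + 1980297030872227298081530680 + 1931997103289977851786859200 + 1885997172259264093410981600 + 1842136772904397486587470400 + 1800270028065661180074118800 + 1760264027441979820516916160 + 1721997418149762867896983200 + 1685359175210406211133217600 + 1650247525726856081734608900 + 1616569004793654937209412800 + 1584237624697781838465224544 + 1553174141860570429867867200 + 1523305408363251767755023600 + 1494563796884699847608702400 + 1466886689534983183764096800 + 1440216022452528944059295040 + 1414497879194448070058236200 + 1389682126927878805671249600 + 1365722090256708481435538400 + 1342574258218459185140020800 + 1320198020581484865387687120 + 1298555430080149047922315200 + 1277610987659501482633245600 + 1257331448172842728940654400 + 1237685644295142061300956675 + 1218644326690601414204018880 + 1200180018710440786716079200 + 1182266884102822267511361600 + 1164880606395427822400900400 + 1147998278766508578597988800 = 381686492970277862525361432297, so H_69 = 381686492970277862525361432297/79211881234889091923261227200; reducing by gcd(381686492970277862525361432297, 79211881234889091923261227200) = 9 gives 42409610330030873613929048033/8801320137209899102584580800 ≈ 4.81855. (The PNT-adjacent estimate ln(69) + γ ≈ 4.81132 matches within O(1/n).)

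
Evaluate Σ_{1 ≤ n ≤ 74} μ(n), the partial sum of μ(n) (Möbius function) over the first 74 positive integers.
Σ_{n ≤ 74} μ(n) = -3

Compute μ(n) for each 1 ≤ n ≤ 74: μ(1) = 1, μ(2) = -1, μ(3) = -1, μ(4) = 0, μ(5) = -1, μ(6) = 1, μ(7) = -1, μ(8) = 0, μ(9) = 0, μ(10) = 1, μ(11) = -1, μ(12) = 0, μ(13) = -1, μ(14) = 1, μ(15) = 1, μ(16) = 0, μ(17) = -1, μ(18) = 0, μ(19) = -1, μ(20) = 0, μ(21) = 1, μ(22) = 1, μ(23) = -1, μ(24) = 0, μ(25) = 0, μ(26) = 1, μ(27) = 0, μ(28) = 0, μ(29) = -1, μ(30) = -1, μ(31) = -1, μ(32) = 0, μ(33) = 1, μ(34) = 1, μ(35) = 1, μ(36) = 0, μ(37) = -1, μ(38) = 1, μ(39) = 1, μ(40) = 0, μ(41) = -1, μ(42) = -1, μ(43) = -1, μ(44) = 0, μ(45) = 0, μ(46) = 1, μ(47) = -1, μ(48) = 0, μ(49) = 0, μ(50) = 0, μ(51) = 1, μ(52) = 0, μ(53) = -1, μ(54) = 0, μ(55) = 1, μ(56) = 0, μ(57) = 1, μ(58) = 1, μ(59) = -1, μ(60) = 0, μ(61) = -1, μ(62) = 1, μ(63) = 0, μ(64) = 0, μ(65) = 1, μ(66) = -1, μ(67) = -1, μ(68) = 0, μ(69) = 1, μ(70) = -1, μ(71) = -1, μ(72) = 0, μ(73) = -1, μ(74) = 1. Summing all 74 values: -3. (Mertens function M(x) = Σ_{n ≤ x} μ(n); on average M(x) should be small (PNT ⟺ M(x) = o(x)).)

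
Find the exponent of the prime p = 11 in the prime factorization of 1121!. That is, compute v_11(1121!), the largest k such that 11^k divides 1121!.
v_11(1121!) = 110

Legendre's formula: v_p(n!) = Σ_{k ≥ 1} ⌊n / p^k⌋. For p = 11, n = 1121, the terms are:
  ⌊1121/11^1⌋ = ⌊1121/11⌋ = 101
  ⌊1121/11^2⌋ = ⌊1121/121⌋ = 9
(the next term ⌊1121/11^3⌋ = 0, terminating the sum). Summing: v_11(1121!) = 101 + 9 = 110.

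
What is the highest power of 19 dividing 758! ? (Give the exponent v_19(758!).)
v_19(758!) = 41

Legendre's formula: v_p(n!) = Σ_{k ≥ 1} ⌊n / p^k⌋. For p = 19, n = 758, the terms are:
  ⌊758/19^1⌋ = ⌊758/19⌋ = 39
  ⌊758/19^2⌋ = ⌊758/361⌋ = 2
(the next term ⌊758/19^3⌋ = 0, terminating the sum). Summing: v_19(758!) = 39 + 2 = 41.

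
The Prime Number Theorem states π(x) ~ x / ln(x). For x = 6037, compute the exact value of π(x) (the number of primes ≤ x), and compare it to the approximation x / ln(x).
π(6037) = 787;  x/ln(x) ≈ 693.46;  relative error ≈ 11.89%.

Directly count primes up to 6037: π(6037) = 787. The PNT approximation gives 6037/ln(6037) ≈ 6037/8.70566 ≈ 693.46. Relative error (π(x) − x/ln(x)) / π(x) ≈ 11.89%; the approximation is known to undercount slightly (Li(x) is a better estimate).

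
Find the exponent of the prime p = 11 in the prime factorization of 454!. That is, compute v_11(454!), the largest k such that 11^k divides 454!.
v_11(454!) = 44

Legendre's formula: v_p(n!) = Σ_{k ≥ 1} ⌊n / p^k⌋. For p = 11, n = 454, the terms are:
  ⌊454/11^1⌋ = ⌊454/11⌋ = 41
  ⌊454/11^2⌋ = ⌊454/121⌋ = 3
(the next term ⌊454/11^3⌋ = 0, terminating the sum). Summing: v_11(454!) = 41 + 3 = 44.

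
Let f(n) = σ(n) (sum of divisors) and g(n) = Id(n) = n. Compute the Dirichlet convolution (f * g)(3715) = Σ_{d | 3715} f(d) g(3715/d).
(σ * Id)(3715) = 16357

Divisors of 3715: [1, 5, 743, 3715]. For each d | 3715:
  d = 1: σ(1) · Id(3715/1) = 1 · 3715 = 3715
  d = 5: σ(5) · Id(3715/5) = 6 · 743 = 4458
  d = 743: σ(743) · Id(3715/743) = 744 · 5 = 3720
  d = 3715: σ(3715) · Id(3715/3715) = 4464 · 1 = 4464
Summing: (σ * Id)(3715) = 3715 + 4458 + 3720 + 4464 = 16357.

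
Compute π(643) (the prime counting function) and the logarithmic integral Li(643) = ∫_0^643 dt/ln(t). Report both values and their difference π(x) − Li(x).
π(643) = 117;  Li(643) ≈ 124.33;  π(x) − Li(x) ≈ -7.33.

Direct count of primes ≤ 643 gives π(643) = 117. Numerical evaluation of the logarithmic integral gives Li(643) ≈ 124.33. The difference π(x) − Li(x) ≈ -7.33 is typically negative for small/moderate x (Li(x) overestimates), though Littlewood's theorem shows this sign changes infinitely often.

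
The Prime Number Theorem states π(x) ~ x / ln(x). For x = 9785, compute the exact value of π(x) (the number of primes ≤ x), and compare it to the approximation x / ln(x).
π(9785) = 1206;  x/ln(x) ≈ 1064.91;  relative error ≈ 11.70%.

Directly count primes up to 9785: π(9785) = 1206. The PNT approximation gives 9785/ln(9785) ≈ 9785/9.18861 ≈ 1064.91. Relative error (π(x) − x/ln(x)) / π(x) ≈ 11.70%; the approximation is known to undercount slightly (Li(x) is a better estimate).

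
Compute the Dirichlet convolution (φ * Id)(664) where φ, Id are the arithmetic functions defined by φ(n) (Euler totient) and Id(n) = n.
(φ * Id)(664) = 3300

Divisors of 664: [1, 2, 4, 8, 83, 166, 332, 664]. For each d | 664:
  d = 1: φ(1) · Id(664/1) = 1 · 664 = 664
  d = 2: φ(2) · Id(664/2) = 1 · 332 = 332
  d = 4: φ(4) · Id(664/4) = 2 · 166 = 332
  d = 8: φ(8) · Id(664/8) = 4 · 83 = 332
  d = 83: φ(83) · Id(664/83) = 82 · 8 = 656
  d = 166: φ(166) · Id(664/166) = 82 · 4 = 328
  d = 332: φ(332) · Id(664/332) = 164 · 2 = 328
  d = 664: φ(664) · Id(664/664) = 328 · 1 = 328
Summing: (φ * Id)(664) = 664 + 332 + 332 + 332 + 656 + 328 + 328 + 328 = 3300.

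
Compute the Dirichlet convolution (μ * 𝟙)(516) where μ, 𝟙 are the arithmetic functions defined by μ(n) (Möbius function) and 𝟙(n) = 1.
(μ * 𝟙)(516) = 0

Divisors of 516: [1, 2, 3, 4, 6, 12, 43, 86, 129, 172, 258, 516]. For each d | 516:
  d = 1: μ(1) · 𝟙(516/1) = 1 · 1 = 1
  d = 2: μ(2) · 𝟙(516/2) = -1 · 1 = -1
  d = 3: μ(3) · 𝟙(516/3) = -1 · 1 = -1
  d = 4: μ(4) · 𝟙(516/4) = 0 · 1 = 0
  d = 6: μ(6) · 𝟙(516/6) = 1 · 1 = 1
  d = 12: μ(12) · 𝟙(516/12) = 0 · 1 = 0
  d = 43: μ(43) · 𝟙(516/43) = -1 · 1 = -1
  d = 86: μ(86) · 𝟙(516/86) = 1 · 1 = 1
  d = 129: μ(129) · 𝟙(516/129) = 1 · 1 = 1
  d = 172: μ(172) · 𝟙(516/172) = 0 · 1 = 0
  d = 258: μ(258) · 𝟙(516/258) = -1 · 1 = -1
  d = 516: μ(516) · 𝟙(516/516) = 0 · 1 = 0
Summing: (μ * 𝟙)(516) = 1 + -1 + -1 + 0 + 1 + 0 + -1 + 1 + 1 + 0 + -1 + 0 = 0.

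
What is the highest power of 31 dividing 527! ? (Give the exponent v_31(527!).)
v_31(527!) = 17

Legendre's formula: v_p(n!) = Σ_{k ≥ 1} ⌊n / p^k⌋. For p = 31, n = 527, the terms are:
  ⌊527/31^1⌋ = ⌊527/31⌋ = 17
(the next term ⌊527/31^2⌋ = 0, terminating the sum). Summing: v_31(527!) = 17 = 17.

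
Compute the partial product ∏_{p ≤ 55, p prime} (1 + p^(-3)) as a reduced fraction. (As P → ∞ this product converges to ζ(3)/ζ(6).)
∏ = 1193284353855226596885466673602596175872/1009953283877483663098780766542609340885

The primes p ≤ 55 are [2, 3, 5, 7, 11, 13, 17, 19, 23, 29, 31, 37, 41, 43, 47, 53]. For each, (1 + 1/p^3) = (p^3 + 1)/p^3. Multiplying these fractions over p ∈ [2, 3, 5, 7, 11, 13, 17, 19, 23, 29, 31, 37, 41, 43, 47, 53] gives 1193284353855226596885466673602596175872/1009953283877483663098780766542609340885. (In the limit P → ∞ this tends to ζ(3)/ζ(6).)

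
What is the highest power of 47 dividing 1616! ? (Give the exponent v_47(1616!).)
v_47(1616!) = 34

Legendre's formula: v_p(n!) = Σ_{k ≥ 1} ⌊n / p^k⌋. For p = 47, n = 1616, the terms are:
  ⌊1616/47^1⌋ = ⌊1616/47⌋ = 34
(the next term ⌊1616/47^2⌋ = 0, terminating the sum). Summing: v_47(1616!) = 34 = 34.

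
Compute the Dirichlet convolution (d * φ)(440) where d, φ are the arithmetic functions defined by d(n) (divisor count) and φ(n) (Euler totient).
(d * φ)(440) = 1080

Divisors of 440: [1, 2, 4, 5, 8, 10, 11, 20, 22, 40, 44, 55, 88, 110, 220, 440]. For each d | 440:
  d = 1: d(1) · φ(440/1) = 1 · 160 = 160
  d = 2: d(2) · φ(440/2) = 2 · 80 = 160
  d = 4: d(4) · φ(440/4) = 3 · 40 = 120
  d = 5: d(5) · φ(440/5) = 2 · 40 = 80
  d = 8: d(8) · φ(440/8) = 4 · 40 = 160
  d = 10: d(10) · φ(440/10) = 4 · 20 = 80
  d = 11: d(11) · φ(440/11) = 2 · 16 = 32
  d = 20: d(20) · φ(440/20) = 6 · 10 = 60
  d = 22: d(22) · φ(440/22) = 4 · 8 = 32
  d = 40: d(40) · φ(440/40) = 8 · 10 = 80
  d = 44: d(44) · φ(440/44) = 6 · 4 = 24
  d = 55: d(55) · φ(440/55) = 4 · 4 = 16
  d = 88: d(88) · φ(440/88) = 8 · 4 = 32
  d = 110: d(110) · φ(440/110) = 8 · 2 = 16
  d = 220: d(220) · φ(440/220) = 12 · 1 = 12
  d = 440: d(440) · φ(440/440) = 16 · 1 = 16
Summing: (d * φ)(440) = 160 + 160 + 120 + 80 + 160 + 80 + 32 + 60 + 32 + 80 + 24 + 16 + 32 + 16 + 12 + 16 = 1080.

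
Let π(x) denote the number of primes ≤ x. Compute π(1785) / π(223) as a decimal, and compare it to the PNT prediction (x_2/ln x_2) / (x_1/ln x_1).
π(1785)/π(223) = 276/48 ≈ 5.7500;  PNT prediction ≈ 5.7808.

π(223) = 48 and π(1785) = 276, so π(1785)/π(223) ≈ 5.7500. The PNT-predicted ratio is (1785/ln(1785)) / (223/ln(223)) ≈ 5.7808. The two agree to within a few percent, as expected.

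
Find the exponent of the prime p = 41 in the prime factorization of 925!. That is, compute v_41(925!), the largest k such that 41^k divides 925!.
v_41(925!) = 22

Legendre's formula: v_p(n!) = Σ_{k ≥ 1} ⌊n / p^k⌋. For p = 41, n = 925, the terms are:
  ⌊925/41^1⌋ = ⌊925/41⌋ = 22
(the next term ⌊925/41^2⌋ = 0, terminating the sum). Summing: v_41(925!) = 22 = 22.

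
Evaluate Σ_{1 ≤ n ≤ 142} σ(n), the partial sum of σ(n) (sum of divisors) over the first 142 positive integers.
Σ_{n ≤ 142} σ(n) = 16615

Compute σ(n) for each 1 ≤ n ≤ 142: σ(1) = 1, σ(2) = 3, σ(3) = 4, σ(4) = 7, σ(5) = 6, σ(6) = 12, σ(7) = 8, σ(8) = 15, σ(9) = 13, σ(10) = 18, σ(11) = 12, σ(12) = 28, σ(13) = 14, σ(14) = 24, σ(15) = 24, σ(16) = 31, σ(17) = 18, σ(18) = 39, σ(19) = 20, σ(20) = 42, σ(21) = 32, σ(22) = 36, σ(23) = 24, σ(24) = 60, σ(25) = 31, σ(26) = 42, σ(27) = 40, σ(28) = 56, σ(29) = 30, σ(30) = 72, σ(31) = 32, σ(32) = 63, σ(33) = 48, σ(34) = 54, σ(35) = 48, σ(36) = 91, σ(37) = 38, σ(38) = 60, σ(39) = 56, σ(40) = 90, σ(41) = 42, σ(42) = 96, σ(43) = 44, σ(44) = 84, σ(45) = 78, σ(46) = 72, σ(47) = 48, σ(48) = 124, σ(49) = 57, σ(50) = 93, σ(51) = 72, σ(52) = 98, σ(53) = 54, σ(54) = 120, σ(55) = 72, σ(56) = 120, σ(57) = 80, σ(58) = 90, σ(59) = 60, σ(60) = 168, σ(61) = 62, σ(62) = 96, σ(63) = 104, σ(64) = 127, σ(65) = 84, σ(66) = 144, σ(67) = 68, σ(68) = 126, σ(69) = 96, σ(70) = 144, σ(71) = 72, σ(72) = 195, σ(73) = 74, σ(74) = 114, σ(75) = 124, σ(76) = 140, σ(77) = 96, σ(78) = 168, σ(79) = 80, σ(80) = 186, σ(81) = 121, σ(82) = 126, σ(83) = 84, σ(84) = 224, σ(85) = 108, σ(86) = 132, σ(87) = 120, σ(88) = 180, σ(89) = 90, σ(90) = 234, σ(91) = 112, σ(92) = 168, σ(93) = 128, σ(94) = 144, σ(95) = 120, σ(96) = 252, σ(97) = 98, σ(98) = 171, σ(99) = 156, σ(100) = 217, σ(101) = 102, σ(102) = 216, σ(103) = 104, σ(104) = 210, σ(105) = 192, σ(106) = 162, σ(107) = 108, σ(108) = 280, σ(109) = 110, σ(110) = 216, σ(111) = 152, σ(112) = 248, σ(113) = 114, σ(114) = 240, σ(115) = 144, σ(116) = 210, σ(117) = 182, σ(118) = 180, σ(119) = 144, σ(120) = 360, σ(121) = 133, σ(122) = 186, σ(123) = 168, σ(124) = 224, σ(125) = 156, σ(126) = 312, σ(127) = 128, σ(128) = 255, σ(129) = 176, σ(130) = 252, σ(131) = 132, σ(132) = 336, σ(133) = 160, σ(134) = 204, σ(135) = 240, σ(136) = 270, σ(137) = 138, σ(138) = 288, σ(139) = 140, σ(140) = 336, σ(141) = 192, σ(142) = 216. Summing all 142 values: 16615. (Average order: Σ_{n ≤ x} σ(n) ~ (π²/12) x². For x = 142, (π²/12)·142² ≈ 16584.23.)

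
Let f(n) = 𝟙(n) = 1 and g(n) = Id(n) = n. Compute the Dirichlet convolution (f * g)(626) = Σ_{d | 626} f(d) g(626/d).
(𝟙 * Id)(626) = 942

Divisors of 626: [1, 2, 313, 626]. For each d | 626:
  d = 1: 𝟙(1) · Id(626/1) = 1 · 626 = 626
  d = 2: 𝟙(2) · Id(626/2) = 1 · 313 = 313
  d = 313: 𝟙(313) · Id(626/313) = 1 · 2 = 2
  d = 626: 𝟙(626) · Id(626/626) = 1 · 1 = 1
Summing: (𝟙 * Id)(626) = 626 + 313 + 2 + 1 = 942.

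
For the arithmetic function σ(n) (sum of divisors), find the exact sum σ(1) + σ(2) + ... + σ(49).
Σ_{n ≤ 49} σ(n) = 1987

Compute σ(n) for each 1 ≤ n ≤ 49: σ(1) = 1, σ(2) = 3, σ(3) = 4, σ(4) = 7, σ(5) = 6, σ(6) = 12, σ(7) = 8, σ(8) = 15, σ(9) = 13, σ(10) = 18, σ(11) = 12, σ(12) = 28, σ(13) = 14, σ(14) = 24, σ(15) = 24, σ(16) = 31, σ(17) = 18, σ(18) = 39, σ(19) = 20, σ(20) = 42, σ(21) = 32, σ(22) = 36, σ(23) = 24, σ(24) = 60, σ(25) = 31, σ(26) = 42, σ(27) = 40, σ(28) = 56, σ(29) = 30, σ(30) = 72, σ(31) = 32, σ(32) = 63, σ(33) = 48, σ(34) = 54, σ(35) = 48, σ(36) = 91, σ(37) = 38, σ(38) = 60, σ(39) = 56, σ(40) = 90, σ(41) = 42, σ(42) = 96, σ(43) = 44, σ(44) = 84, σ(45) = 78, σ(46) = 72, σ(47) = 48, σ(48) = 124, σ(49) = 57. Summing all 49 values: 1987. (Average order: Σ_{n ≤ x} σ(n) ~ (π²/12) x². For x = 49, (π²/12)·49² ≈ 1974.74.)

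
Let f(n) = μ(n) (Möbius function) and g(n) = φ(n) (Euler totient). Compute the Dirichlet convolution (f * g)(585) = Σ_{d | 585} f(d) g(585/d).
(μ * φ)(585) = 132

Divisors of 585: [1, 3, 5, 9, 13, 15, 39, 45, 65, 117, 195, 585]. For each d | 585:
  d = 1: μ(1) · φ(585/1) = 1 · 288 = 288
  d = 3: μ(3) · φ(585/3) = -1 · 96 = -96
  d = 5: μ(5) · φ(585/5) = -1 · 72 = -72
  d = 9: μ(9) · φ(585/9) = 0 · 48 = 0
  d = 13: μ(13) · φ(585/13) = -1 · 24 = -24
  d = 15: μ(15) · φ(585/15) = 1 · 24 = 24
  d = 39: μ(39) · φ(585/39) = 1 · 8 = 8
  d = 45: μ(45) · φ(585/45) = 0 · 12 = 0
  d = 65: μ(65) · φ(585/65) = 1 · 6 = 6
  d = 117: μ(117) · φ(585/117) = 0 · 4 = 0
  d = 195: μ(195) · φ(585/195) = -1 · 2 = -2
  d = 585: μ(585) · φ(585/585) = 0 · 1 = 0
Summing: (μ * φ)(585) = 288 + -96 + -72 + 0 + -24 + 24 + 8 + 0 + 6 + 0 + -2 + 0 = 132.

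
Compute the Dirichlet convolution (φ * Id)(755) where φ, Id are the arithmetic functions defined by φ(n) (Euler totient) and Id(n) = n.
(φ * Id)(755) = 2709

Divisors of 755: [1, 5, 151, 755]. For each d | 755:
  d = 1: φ(1) · Id(755/1) = 1 · 755 = 755
  d = 5: φ(5) · Id(755/5) = 4 · 151 = 604
  d = 151: φ(151) · Id(755/151) = 150 · 5 = 750
  d = 755: φ(755) · Id(755/755) = 600 · 1 = 600
Summing: (φ * Id)(755) = 755 + 604 + 750 + 600 = 2709.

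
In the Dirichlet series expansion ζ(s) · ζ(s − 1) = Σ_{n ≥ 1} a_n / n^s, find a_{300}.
σ(300) = 868

In the product (Σ m^0/m^s)(Σ k / k^s) = Σ (Σ_{d | n} d) / n^s, the coefficient of 1/n^s is σ(n) = Σ_{d | n} d. For n = 300, divisors are [1, 2, 3, 4, 5, 6, 10, 12, 15, 20, 25, 30, 50, 60, 75, 100, 150, 300]; summing: σ(300) = 868.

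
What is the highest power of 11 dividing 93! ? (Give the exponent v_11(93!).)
v_11(93!) = 8

Legendre's formula: v_p(n!) = Σ_{k ≥ 1} ⌊n / p^k⌋. For p = 11, n = 93, the terms are:
  ⌊93/11^1⌋ = ⌊93/11⌋ = 8
(the next term ⌊93/11^2⌋ = 0, terminating the sum). Summing: v_11(93!) = 8 = 8.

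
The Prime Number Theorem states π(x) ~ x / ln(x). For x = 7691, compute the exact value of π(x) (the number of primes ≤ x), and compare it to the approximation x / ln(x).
π(7691) = 976;  x/ln(x) ≈ 859.54;  relative error ≈ 11.93%.

Directly count primes up to 7691: π(7691) = 976. The PNT approximation gives 7691/ln(7691) ≈ 7691/8.94781 ≈ 859.54. Relative error (π(x) − x/ln(x)) / π(x) ≈ 11.93%; the approximation is known to undercount slightly (Li(x) is a better estimate).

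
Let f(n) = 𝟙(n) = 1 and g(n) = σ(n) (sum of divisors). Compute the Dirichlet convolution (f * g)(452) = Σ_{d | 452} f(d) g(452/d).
(𝟙 * σ)(452) = 1265

Divisors of 452: [1, 2, 4, 113, 226, 452]. For each d | 452:
  d = 1: 𝟙(1) · σ(452/1) = 1 · 798 = 798
  d = 2: 𝟙(2) · σ(452/2) = 1 · 342 = 342
  d = 4: 𝟙(4) · σ(452/4) = 1 · 114 = 114
  d = 113: 𝟙(113) · σ(452/113) = 1 · 7 = 7
  d = 226: 𝟙(226) · σ(452/226) = 1 · 3 = 3
  d = 452: 𝟙(452) · σ(452/452) = 1 · 1 = 1
Summing: (𝟙 * σ)(452) = 798 + 342 + 114 + 7 + 3 + 1 = 1265.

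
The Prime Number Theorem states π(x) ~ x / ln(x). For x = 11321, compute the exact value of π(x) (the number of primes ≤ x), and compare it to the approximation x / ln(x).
π(11321) = 1369;  x/ln(x) ≈ 1212.82;  relative error ≈ 11.41%.

Directly count primes up to 11321: π(11321) = 1369. The PNT approximation gives 11321/ln(11321) ≈ 11321/9.33441 ≈ 1212.82. Relative error (π(x) − x/ln(x)) / π(x) ≈ 11.41%; the approximation is known to undercount slightly (Li(x) is a better estimate).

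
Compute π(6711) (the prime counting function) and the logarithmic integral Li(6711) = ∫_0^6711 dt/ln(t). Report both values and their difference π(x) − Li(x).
π(6711) = 866;  Li(6711) ≈ 881.61;  π(x) − Li(x) ≈ -15.61.

Direct count of primes ≤ 6711 gives π(6711) = 866. Numerical evaluation of the logarithmic integral gives Li(6711) ≈ 881.61. The difference π(x) − Li(x) ≈ -15.61 is typically negative for small/moderate x (Li(x) overestimates), though Littlewood's theorem shows this sign changes infinitely often.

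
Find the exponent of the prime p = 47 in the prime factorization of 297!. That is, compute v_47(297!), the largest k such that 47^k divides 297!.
v_47(297!) = 6

Legendre's formula: v_p(n!) = Σ_{k ≥ 1} ⌊n / p^k⌋. For p = 47, n = 297, the terms are:
  ⌊297/47^1⌋ = ⌊297/47⌋ = 6
(the next term ⌊297/47^2⌋ = 0, terminating the sum). Summing: v_47(297!) = 6 = 6.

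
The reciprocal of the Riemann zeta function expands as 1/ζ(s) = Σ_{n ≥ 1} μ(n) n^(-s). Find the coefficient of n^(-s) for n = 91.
μ(91) = 1

Factor n = 91 = 7 · 13. μ(n) = 0 if any exponent ≥ 2 (not squarefree); otherwise μ(n) = (−1)^{ω(n)} where ω(n) is the number of distinct prime factors. Applying: μ(91) = 1.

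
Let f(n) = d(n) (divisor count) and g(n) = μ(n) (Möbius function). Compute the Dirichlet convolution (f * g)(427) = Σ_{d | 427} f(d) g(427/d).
(d * μ)(427) = 1

Divisors of 427: [1, 7, 61, 427]. For each d | 427:
  d = 1: d(1) · μ(427/1) = 1 · 1 = 1
  d = 7: d(7) · μ(427/7) = 2 · -1 = -2
  d = 61: d(61) · μ(427/61) = 2 · -1 = -2
  d = 427: d(427) · μ(427/427) = 4 · 1 = 4
Summing: (d * μ)(427) = 1 + -2 + -2 + 4 = 1.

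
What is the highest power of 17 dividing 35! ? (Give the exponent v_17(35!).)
v_17(35!) = 2

Legendre's formula: v_p(n!) = Σ_{k ≥ 1} ⌊n / p^k⌋. For p = 17, n = 35, the terms are:
  ⌊35/17^1⌋ = ⌊35/17⌋ = 2
(the next term ⌊35/17^2⌋ = 0, terminating the sum). Summing: v_17(35!) = 2 = 2.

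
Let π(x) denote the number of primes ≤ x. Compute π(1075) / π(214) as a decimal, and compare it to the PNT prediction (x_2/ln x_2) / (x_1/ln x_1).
π(1075)/π(214) = 180/47 ≈ 3.8298;  PNT prediction ≈ 3.8617.

π(214) = 47 and π(1075) = 180, so π(1075)/π(214) ≈ 3.8298. The PNT-predicted ratio is (1075/ln(1075)) / (214/ln(214)) ≈ 3.8617. The two agree to within a few percent, as expected.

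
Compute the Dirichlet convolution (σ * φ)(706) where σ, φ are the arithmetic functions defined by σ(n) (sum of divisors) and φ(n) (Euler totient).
(σ * φ)(706) = 2824

Divisors of 706: [1, 2, 353, 706]. For each d | 706:
  d = 1: σ(1) · φ(706/1) = 1 · 352 = 352
  d = 2: σ(2) · φ(706/2) = 3 · 352 = 1056
  d = 353: σ(353) · φ(706/353) = 354 · 1 = 354
  d = 706: σ(706) · φ(706/706) = 1062 · 1 = 1062
Summing: (σ * φ)(706) = 352 + 1056 + 354 + 1062 = 2824.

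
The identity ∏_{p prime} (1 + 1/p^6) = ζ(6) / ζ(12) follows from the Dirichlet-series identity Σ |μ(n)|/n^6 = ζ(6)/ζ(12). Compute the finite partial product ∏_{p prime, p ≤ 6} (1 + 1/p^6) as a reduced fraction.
∏ = 7414537/7290000

The primes p ≤ 6 are [2, 3, 5]. For each, (1 + 1/p^6) = (p^6 + 1)/p^6. Multiplying these fractions over p ∈ [2, 3, 5] gives 7414537/7290000. (In the limit P → ∞ this tends to ζ(6)/ζ(12).)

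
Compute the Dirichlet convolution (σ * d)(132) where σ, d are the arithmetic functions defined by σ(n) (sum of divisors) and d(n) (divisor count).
(σ * d)(132) = 1344

Divisors of 132: [1, 2, 3, 4, 6, 11, 12, 22, 33, 44, 66, 132]. For each d | 132:
  d = 1: σ(1) · d(132/1) = 1 · 12 = 12
  d = 2: σ(2) · d(132/2) = 3 · 8 = 24
  d = 3: σ(3) · d(132/3) = 4 · 6 = 24
  d = 4: σ(4) · d(132/4) = 7 · 4 = 28
  d = 6: σ(6) · d(132/6) = 12 · 4 = 48
  d = 11: σ(11) · d(132/11) = 12 · 6 = 72
  d = 12: σ(12) · d(132/12) = 28 · 2 = 56
  d = 22: σ(22) · d(132/22) = 36 · 4 = 144
  d = 33: σ(33) · d(132/33) = 48 · 3 = 144
  d = 44: σ(44) · d(132/44) = 84 · 2 = 168
  d = 66: σ(66) · d(132/66) = 144 · 2 = 288
  d = 132: σ(132) · d(132/132) = 336 · 1 = 336
Summing: (σ * d)(132) = 12 + 24 + 24 + 28 + 48 + 72 + 56 + 144 + 144 + 168 + 288 + 336 = 1344.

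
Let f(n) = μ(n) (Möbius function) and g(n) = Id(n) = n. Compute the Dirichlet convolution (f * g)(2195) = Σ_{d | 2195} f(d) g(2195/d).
(μ * Id)(2195) = 1752

Divisors of 2195: [1, 5, 439, 2195]. For each d | 2195:
  d = 1: μ(1) · Id(2195/1) = 1 · 2195 = 2195
  d = 5: μ(5) · Id(2195/5) = -1 · 439 = -439
  d = 439: μ(439) · Id(2195/439) = -1 · 5 = -5
  d = 2195: μ(2195) · Id(2195/2195) = 1 · 1 = 1
Summing: (μ * Id)(2195) = 2195 + -439 + -5 + 1 = 1752.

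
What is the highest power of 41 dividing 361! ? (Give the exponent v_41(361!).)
v_41(361!) = 8

Legendre's formula: v_p(n!) = Σ_{k ≥ 1} ⌊n / p^k⌋. For p = 41, n = 361, the terms are:
  ⌊361/41^1⌋ = ⌊361/41⌋ = 8
(the next term ⌊361/41^2⌋ = 0, terminating the sum). Summing: v_41(361!) = 8 = 8.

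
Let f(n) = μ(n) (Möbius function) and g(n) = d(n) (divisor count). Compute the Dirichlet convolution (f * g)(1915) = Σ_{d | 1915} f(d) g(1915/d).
(μ * d)(1915) = 1

Divisors of 1915: [1, 5, 383, 1915]. For each d | 1915:
  d = 1: μ(1) · d(1915/1) = 1 · 4 = 4
  d = 5: μ(5) · d(1915/5) = -1 · 2 = -2
  d = 383: μ(383) · d(1915/383) = -1 · 2 = -2
  d = 1915: μ(1915) · d(1915/1915) = 1 · 1 = 1
Summing: (μ * d)(1915) = 4 + -2 + -2 + 1 = 1.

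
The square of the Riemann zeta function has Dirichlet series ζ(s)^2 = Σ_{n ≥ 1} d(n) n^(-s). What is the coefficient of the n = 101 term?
d(101) = 2

ζ(s)^2 = (Σ 1/m^s)(Σ 1/k^s). The coefficient of 1/n^s in the product is the number of ordered pairs (m, k) with mk = n, which equals d(n). For n = 101, divisors are [1, 101], so d(101) = 2.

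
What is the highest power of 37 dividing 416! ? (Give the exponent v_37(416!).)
v_37(416!) = 11

Legendre's formula: v_p(n!) = Σ_{k ≥ 1} ⌊n / p^k⌋. For p = 37, n = 416, the terms are:
  ⌊416/37^1⌋ = ⌊416/37⌋ = 11
(the next term ⌊416/37^2⌋ = 0, terminating the sum). Summing: v_37(416!) = 11 = 11.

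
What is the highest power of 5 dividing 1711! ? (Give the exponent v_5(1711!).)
v_5(1711!) = 425

Legendre's formula: v_p(n!) = Σ_{k ≥ 1} ⌊n / p^k⌋. For p = 5, n = 1711, the terms are:
  ⌊1711/5^1⌋ = ⌊1711/5⌋ = 342
  ⌊1711/5^2⌋ = ⌊1711/25⌋ = 68
  ⌊1711/5^3⌋ = ⌊1711/125⌋ = 13
  ⌊1711/5^4⌋ = ⌊1711/625⌋ = 2
(the next term ⌊1711/5^5⌋ = 0, terminating the sum). Summing: v_5(1711!) = 342 + 68 + 13 + 2 = 425.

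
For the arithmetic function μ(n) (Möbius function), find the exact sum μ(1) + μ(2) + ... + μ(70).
Σ_{n ≤ 70} μ(n) = -2

Compute μ(n) for each 1 ≤ n ≤ 70: μ(1) = 1, μ(2) = -1, μ(3) = -1, μ(4) = 0, μ(5) = -1, μ(6) = 1, μ(7) = -1, μ(8) = 0, μ(9) = 0, μ(10) = 1, μ(11) = -1, μ(12) = 0, μ(13) = -1, μ(14) = 1, μ(15) = 1, μ(16) = 0, μ(17) = -1, μ(18) = 0, μ(19) = -1, μ(20) = 0, μ(21) = 1, μ(22) = 1, μ(23) = -1, μ(24) = 0, μ(25) = 0, μ(26) = 1, μ(27) = 0, μ(28) = 0, μ(29) = -1, μ(30) = -1, μ(31) = -1, μ(32) = 0, μ(33) = 1, μ(34) = 1, μ(35) = 1, μ(36) = 0, μ(37) = -1, μ(38) = 1, μ(39) = 1, μ(40) = 0, μ(41) = -1, μ(42) = -1, μ(43) = -1, μ(44) = 0, μ(45) = 0, μ(46) = 1, μ(47) = -1, μ(48) = 0, μ(49) = 0, μ(50) = 0, μ(51) = 1, μ(52) = 0, μ(53) = -1, μ(54) = 0, μ(55) = 1, μ(56) = 0, μ(57) = 1, μ(58) = 1, μ(59) = -1, μ(60) = 0, μ(61) = -1, μ(62) = 1, μ(63) = 0, μ(64) = 0, μ(65) = 1, μ(66) = -1, μ(67) = -1, μ(68) = 0, μ(69) = 1, μ(70) = -1. Summing all 70 values: -2. (Mertens function M(x) = Σ_{n ≤ x} μ(n); on average M(x) should be small (PNT ⟺ M(x) = o(x)).)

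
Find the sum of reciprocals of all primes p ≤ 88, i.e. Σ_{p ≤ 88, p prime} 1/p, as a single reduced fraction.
Σ 1/p = 475714535349241099037539188841003/267064515689275851355624017992790

π(88) = 23, so the primes ≤ 88 are [2, 3, 5, 7, 11, 13, 17, 19, 23, 29, 31, 37, 41, 43, 47, 53, 59, 61, 67, 71, 73, 79, 83]. Summing 1/p over these primes: 475714535349241099037539188841003/267064515689275851355624017992790 ≈ 1.7813. Mertens estimate ln ln(88) + 0.2615 ≈ 1.7605.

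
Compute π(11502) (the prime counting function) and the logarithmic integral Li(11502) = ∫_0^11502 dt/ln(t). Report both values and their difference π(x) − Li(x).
π(11502) = 1387;  Li(11502) ≈ 1407.96;  π(x) − Li(x) ≈ -20.96.

Direct count of primes ≤ 11502 gives π(11502) = 1387. Numerical evaluation of the logarithmic integral gives Li(11502) ≈ 1407.96. The difference π(x) − Li(x) ≈ -20.96 is typically negative for small/moderate x (Li(x) overestimates), though Littlewood's theorem shows this sign changes infinitely often.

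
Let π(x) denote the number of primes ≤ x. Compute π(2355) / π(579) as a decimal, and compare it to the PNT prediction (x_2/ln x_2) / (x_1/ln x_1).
π(2355)/π(579) = 349/106 ≈ 3.2925;  PNT prediction ≈ 3.3324.

π(579) = 106 and π(2355) = 349, so π(2355)/π(579) ≈ 3.2925. The PNT-predicted ratio is (2355/ln(2355)) / (579/ln(579)) ≈ 3.3324. The two agree to within a few percent, as expected.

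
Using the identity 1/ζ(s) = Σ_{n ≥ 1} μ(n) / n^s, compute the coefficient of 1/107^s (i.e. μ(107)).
μ(107) = -1

Factor n = 107 = 107. μ(n) = 0 if any exponent ≥ 2 (not squarefree); otherwise μ(n) = (−1)^{ω(n)} where ω(n) is the number of distinct prime factors. Applying: μ(107) = -1.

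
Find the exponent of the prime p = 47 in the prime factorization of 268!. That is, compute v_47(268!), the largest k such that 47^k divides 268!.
v_47(268!) = 5

Legendre's formula: v_p(n!) = Σ_{k ≥ 1} ⌊n / p^k⌋. For p = 47, n = 268, the terms are:
  ⌊268/47^1⌋ = ⌊268/47⌋ = 5
(the next term ⌊268/47^2⌋ = 0, terminating the sum). Summing: v_47(268!) = 5 = 5.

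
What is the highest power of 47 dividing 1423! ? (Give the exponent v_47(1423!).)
v_47(1423!) = 30

Legendre's formula: v_p(n!) = Σ_{k ≥ 1} ⌊n / p^k⌋. For p = 47, n = 1423, the terms are:
  ⌊1423/47^1⌋ = ⌊1423/47⌋ = 30
(the next term ⌊1423/47^2⌋ = 0, terminating the sum). Summing: v_47(1423!) = 30 = 30.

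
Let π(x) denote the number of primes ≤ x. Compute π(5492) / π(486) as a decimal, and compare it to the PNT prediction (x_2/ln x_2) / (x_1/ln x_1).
π(5492)/π(486) = 725/92 ≈ 7.8804;  PNT prediction ≈ 8.1183.

π(486) = 92 and π(5492) = 725, so π(5492)/π(486) ≈ 7.8804. The PNT-predicted ratio is (5492/ln(5492)) / (486/ln(486)) ≈ 8.1183. The two agree to within a few percent, as expected.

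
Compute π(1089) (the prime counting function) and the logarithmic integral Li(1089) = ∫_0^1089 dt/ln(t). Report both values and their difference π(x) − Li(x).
π(1089) = 181;  Li(1089) ≈ 190.41;  π(x) − Li(x) ≈ -9.41.

Direct count of primes ≤ 1089 gives π(1089) = 181. Numerical evaluation of the logarithmic integral gives Li(1089) ≈ 190.41. The difference π(x) − Li(x) ≈ -9.41 is typically negative for small/moderate x (Li(x) overestimates), though Littlewood's theorem shows this sign changes infinitely often.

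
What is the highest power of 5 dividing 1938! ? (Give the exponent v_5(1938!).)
v_5(1938!) = 482

Legendre's formula: v_p(n!) = Σ_{k ≥ 1} ⌊n / p^k⌋. For p = 5, n = 1938, the terms are:
  ⌊1938/5^1⌋ = ⌊1938/5⌋ = 387
  ⌊1938/5^2⌋ = ⌊1938/25⌋ = 77
  ⌊1938/5^3⌋ = ⌊1938/125⌋ = 15
  ⌊1938/5^4⌋ = ⌊1938/625⌋ = 3
(the next term ⌊1938/5^5⌋ = 0, terminating the sum). Summing: v_5(1938!) = 387 + 77 + 15 + 3 = 482.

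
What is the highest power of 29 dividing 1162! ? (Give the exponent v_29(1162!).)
v_29(1162!) = 41

Legendre's formula: v_p(n!) = Σ_{k ≥ 1} ⌊n / p^k⌋. For p = 29, n = 1162, the terms are:
  ⌊1162/29^1⌋ = ⌊1162/29⌋ = 40
  ⌊1162/29^2⌋ = ⌊1162/841⌋ = 1
(the next term ⌊1162/29^3⌋ = 0, terminating the sum). Summing: v_29(1162!) = 40 + 1 = 41.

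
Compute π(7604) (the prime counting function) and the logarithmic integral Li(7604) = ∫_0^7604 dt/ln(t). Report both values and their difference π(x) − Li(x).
π(7604) = 966;  Li(7604) ≈ 982.23;  π(x) − Li(x) ≈ -16.23.

Direct count of primes ≤ 7604 gives π(7604) = 966. Numerical evaluation of the logarithmic integral gives Li(7604) ≈ 982.23. The difference π(x) − Li(x) ≈ -16.23 is typically negative for small/moderate x (Li(x) overestimates), though Littlewood's theorem shows this sign changes infinitely often.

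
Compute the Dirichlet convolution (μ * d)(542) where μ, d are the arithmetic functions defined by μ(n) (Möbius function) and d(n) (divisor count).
(μ * d)(542) = 1

Divisors of 542: [1, 2, 271, 542]. For each d | 542:
  d = 1: μ(1) · d(542/1) = 1 · 4 = 4
  d = 2: μ(2) · d(542/2) = -1 · 2 = -2
  d = 271: μ(271) · d(542/271) = -1 · 2 = -2
  d = 542: μ(542) · d(542/542) = 1 · 1 = 1
Summing: (μ * d)(542) = 4 + -2 + -2 + 1 = 1.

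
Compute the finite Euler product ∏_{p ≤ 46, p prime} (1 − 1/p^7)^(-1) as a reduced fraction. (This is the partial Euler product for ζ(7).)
∏ = 45646702807467713699372033067809267220048714619200580949120845685181752370766160993819090186875/45268741527906747399557358241617585589782139439825822687873840391576296184501153303048882388992

The primes p ≤ 46 are [2, 3, 5, 7, 11, 13, 17, 19, 23, 29, 31, 37, 41, 43]. For each prime, (1 − 1/p^7)^(-1) = p^7 / (p^7 − 1). The product is (1 − 1/2^7)^(-1), (1 − 1/3^7)^(-1), (1 − 1/5^7)^(-1), (1 − 1/7^7)^(-1), (1 − 1/11^7)^(-1), (1 − 1/13^7)^(-1), (1 − 1/17^7)^(-1), (1 − 1/19^7)^(-1), (1 − 1/23^7)^(-1), (1 − 1/29^7)^(-1), (1 − 1/31^7)^(-1), (1 − 1/37^7)^(-1), (1 − 1/41^7)^(-1), (1 − 1/43^7)^(-1) = ∏ p^7 / (p^7 − 1) = 45646702807467713699372033067809267220048714619200580949120845685181752370766160993819090186875/45268741527906747399557358241617585589782139439825822687873840391576296184501153303048882388992.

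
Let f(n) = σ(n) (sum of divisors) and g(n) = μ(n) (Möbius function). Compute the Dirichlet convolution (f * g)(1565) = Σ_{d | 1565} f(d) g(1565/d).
(σ * μ)(1565) = 1565

Divisors of 1565: [1, 5, 313, 1565]. For each d | 1565:
  d = 1: σ(1) · μ(1565/1) = 1 · 1 = 1
  d = 5: σ(5) · μ(1565/5) = 6 · -1 = -6
  d = 313: σ(313) · μ(1565/313) = 314 · -1 = -314
  d = 1565: σ(1565) · μ(1565/1565) = 1884 · 1 = 1884
Summing: (σ * μ)(1565) = 1 + -6 + -314 + 1884 = 1565.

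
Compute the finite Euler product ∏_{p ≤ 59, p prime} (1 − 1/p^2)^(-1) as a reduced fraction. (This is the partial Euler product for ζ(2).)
∏ = 4205363768417768013291880649341/2564836551747260156404039680000

The primes p ≤ 59 are [2, 3, 5, 7, 11, 13, 17, 19, 23, 29, 31, 37, 41, 43, 47, 53, 59]. For each prime, (1 − 1/p^2)^(-1) = p^2 / (p^2 − 1). The product is (1 − 1/2^2)^(-1), (1 − 1/3^2)^(-1), (1 − 1/5^2)^(-1), (1 − 1/7^2)^(-1), (1 − 1/11^2)^(-1), (1 − 1/13^2)^(-1), (1 − 1/17^2)^(-1), (1 − 1/19^2)^(-1), (1 − 1/23^2)^(-1), (1 − 1/29^2)^(-1), (1 − 1/31^2)^(-1), (1 − 1/37^2)^(-1), (1 − 1/41^2)^(-1), (1 − 1/43^2)^(-1), (1 − 1/47^2)^(-1), (1 − 1/53^2)^(-1), (1 − 1/59^2)^(-1) = ∏ p^2 / (p^2 − 1) = 4205363768417768013291880649341/2564836551747260156404039680000.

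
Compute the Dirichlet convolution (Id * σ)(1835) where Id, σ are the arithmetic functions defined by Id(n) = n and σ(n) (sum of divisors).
(Id * σ)(1835) = 8085

Divisors of 1835: [1, 5, 367, 1835]. For each d | 1835:
  d = 1: Id(1) · σ(1835/1) = 1 · 2208 = 2208
  d = 5: Id(5) · σ(1835/5) = 5 · 368 = 1840
  d = 367: Id(367) · σ(1835/367) = 367 · 6 = 2202
  d = 1835: Id(1835) · σ(1835/1835) = 1835 · 1 = 1835
Summing: (Id * σ)(1835) = 2208 + 1840 + 2202 + 1835 = 8085.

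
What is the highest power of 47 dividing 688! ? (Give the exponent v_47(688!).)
v_47(688!) = 14

Legendre's formula: v_p(n!) = Σ_{k ≥ 1} ⌊n / p^k⌋. For p = 47, n = 688, the terms are:
  ⌊688/47^1⌋ = ⌊688/47⌋ = 14
(the next term ⌊688/47^2⌋ = 0, terminating the sum). Summing: v_47(688!) = 14 = 14.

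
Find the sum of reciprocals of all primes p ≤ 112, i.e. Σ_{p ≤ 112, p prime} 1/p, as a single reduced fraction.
Σ 1/p = 514977313070181206962860776592994315598662571/279734996817854936178276161872067809674997230

π(112) = 29, so the primes ≤ 112 are [2, 3, 5, 7, 11, 13, 17, 19, 23, 29, 31, 37, 41, 43, 47, 53, 59, 61, 67, 71, 73, 79, 83, 89, 97, 101, 103, 107, 109]. Summing 1/p over these primes: 514977313070181206962860776592994315598662571/279734996817854936178276161872067809674997230 ≈ 1.8409. Mertens estimate ln ln(112) + 0.2615 ≈ 1.8130.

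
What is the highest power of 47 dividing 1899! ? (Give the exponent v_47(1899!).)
v_47(1899!) = 40

Legendre's formula: v_p(n!) = Σ_{k ≥ 1} ⌊n / p^k⌋. For p = 47, n = 1899, the terms are:
  ⌊1899/47^1⌋ = ⌊1899/47⌋ = 40
(the next term ⌊1899/47^2⌋ = 0, terminating the sum). Summing: v_47(1899!) = 40 = 40.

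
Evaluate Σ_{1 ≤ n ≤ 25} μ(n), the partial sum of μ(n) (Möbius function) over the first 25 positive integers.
Σ_{n ≤ 25} μ(n) = -2

Compute μ(n) for each 1 ≤ n ≤ 25: μ(1) = 1, μ(2) = -1, μ(3) = -1, μ(4) = 0, μ(5) = -1, μ(6) = 1, μ(7) = -1, μ(8) = 0, μ(9) = 0, μ(10) = 1, μ(11) = -1, μ(12) = 0, μ(13) = -1, μ(14) = 1, μ(15) = 1, μ(16) = 0, μ(17) = -1, μ(18) = 0, μ(19) = -1, μ(20) = 0, μ(21) = 1, μ(22) = 1, μ(23) = -1, μ(24) = 0, μ(25) = 0. Summing all 25 values: -2. (Mertens function M(x) = Σ_{n ≤ x} μ(n); on average M(x) should be small (PNT ⟺ M(x) = o(x)).)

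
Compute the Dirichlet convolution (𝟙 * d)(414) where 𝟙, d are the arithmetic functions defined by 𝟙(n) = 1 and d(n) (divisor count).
(𝟙 * d)(414) = 54

Divisors of 414: [1, 2, 3, 6, 9, 18, 23, 46, 69, 138, 207, 414]. For each d | 414:
  d = 1: 𝟙(1) · d(414/1) = 1 · 12 = 12
  d = 2: 𝟙(2) · d(414/2) = 1 · 6 = 6
  d = 3: 𝟙(3) · d(414/3) = 1 · 8 = 8
  d = 6: 𝟙(6) · d(414/6) = 1 · 4 = 4
  d = 9: 𝟙(9) · d(414/9) = 1 · 4 = 4
  d = 18: 𝟙(18) · d(414/18) = 1 · 2 = 2
  d = 23: 𝟙(23) · d(414/23) = 1 · 6 = 6
  d = 46: 𝟙(46) · d(414/46) = 1 · 3 = 3
  d = 69: 𝟙(69) · d(414/69) = 1 · 4 = 4
  d = 138: 𝟙(138) · d(414/138) = 1 · 2 = 2
  d = 207: 𝟙(207) · d(414/207) = 1 · 2 = 2
  d = 414: 𝟙(414) · d(414/414) = 1 · 1 = 1
Summing: (𝟙 * d)(414) = 12 + 6 + 8 + 4 + 4 + 2 + 6 + 3 + 4 + 2 + 2 + 1 = 54.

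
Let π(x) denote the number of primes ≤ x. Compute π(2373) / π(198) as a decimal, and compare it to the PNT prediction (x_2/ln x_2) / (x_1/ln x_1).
π(2373)/π(198) = 351/45 ≈ 7.8000;  PNT prediction ≈ 8.1549.

π(198) = 45 and π(2373) = 351, so π(2373)/π(198) ≈ 7.8000. The PNT-predicted ratio is (2373/ln(2373)) / (198/ln(198)) ≈ 8.1549. The two agree to within a few percent, as expected.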